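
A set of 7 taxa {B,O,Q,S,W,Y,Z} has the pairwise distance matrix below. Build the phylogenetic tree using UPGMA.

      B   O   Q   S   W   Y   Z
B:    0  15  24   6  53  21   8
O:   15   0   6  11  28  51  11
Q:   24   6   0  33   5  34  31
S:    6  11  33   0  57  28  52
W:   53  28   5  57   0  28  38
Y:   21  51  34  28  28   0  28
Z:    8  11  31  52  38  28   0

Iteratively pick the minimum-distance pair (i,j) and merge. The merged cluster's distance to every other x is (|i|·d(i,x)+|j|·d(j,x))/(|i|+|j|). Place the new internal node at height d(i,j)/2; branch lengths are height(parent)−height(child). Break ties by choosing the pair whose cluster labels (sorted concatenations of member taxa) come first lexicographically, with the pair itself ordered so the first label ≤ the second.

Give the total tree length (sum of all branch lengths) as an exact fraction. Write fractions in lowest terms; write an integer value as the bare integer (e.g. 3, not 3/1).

845/12

1. join Q+W (d=5) ⇒ QW; edges |Q|=5/2, |W|=5/2
  updated: d(B,QW)=77/2, d(O,QW)=17, d(QW,S)=45, d(QW,Y)=31, d(QW,Z)=69/2
2. join B+S (d=6) ⇒ BS; edges |B|=3, |S|=3
  updated: d(BS,O)=13, d(BS,QW)=167/4, d(BS,Y)=49/2, d(BS,Z)=30
3. join O+Z (d=11) ⇒ OZ; edges |O|=11/2, |Z|=11/2
  updated: d(BS,OZ)=43/2, d(OZ,QW)=103/4, d(OZ,Y)=79/2
4. join BS+OZ (d=43/2) ⇒ BOSZ; edges |BS|=31/4, |OZ|=21/4
  updated: d(BOSZ,QW)=135/4, d(BOSZ,Y)=32
5. join QW+Y (d=31) ⇒ QWY; edges |QW|=13, |Y|=31/2
  updated: d(BOSZ,QWY)=199/6
6. join BOSZ+QWY (d=199/6) ⇒ BOQSWYZ; edges |BOSZ|=35/6, |QWY|=13/12
final tree: (((B:3,S:3):31/4,(O:11/2,Z:11/2):21/4):35/6,((Q:5/2,W:5/2):13,Y:31/2):13/12)
total length: 845/12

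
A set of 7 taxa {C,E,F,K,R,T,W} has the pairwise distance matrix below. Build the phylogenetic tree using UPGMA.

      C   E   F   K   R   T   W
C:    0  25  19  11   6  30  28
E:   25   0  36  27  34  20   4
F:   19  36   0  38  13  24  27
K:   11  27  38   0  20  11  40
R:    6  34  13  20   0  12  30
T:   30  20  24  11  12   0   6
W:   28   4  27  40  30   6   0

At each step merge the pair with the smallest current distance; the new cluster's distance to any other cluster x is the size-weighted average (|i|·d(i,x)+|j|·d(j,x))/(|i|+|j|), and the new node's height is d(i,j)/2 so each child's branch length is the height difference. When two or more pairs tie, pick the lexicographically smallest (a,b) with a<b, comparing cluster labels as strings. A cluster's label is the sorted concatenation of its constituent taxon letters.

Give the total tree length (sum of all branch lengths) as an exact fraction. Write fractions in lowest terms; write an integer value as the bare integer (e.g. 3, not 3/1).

1141/20

step 1: merge (E,W) at d=4; branch lengths E→2, W→2; new cluster EW
  updated: d(C,EW)=53/2, d(EW,F)=63/2, d(EW,K)=67/2, d(EW,R)=32, d(EW,T)=13
step 2: merge (C,R) at d=6; branch lengths C→3, R→3; new cluster CR
  updated: d(CR,EW)=117/4, d(CR,F)=16, d(CR,K)=31/2, d(CR,T)=21
step 3: merge (K,T) at d=11; branch lengths K→11/2, T→11/2; new cluster KT
  updated: d(CR,KT)=73/4, d(EW,KT)=93/4, d(F,KT)=31
step 4: merge (CR,F) at d=16; branch lengths CR→5, F→8; new cluster CFR
  updated: d(CFR,EW)=30, d(CFR,KT)=45/2
step 5: merge (CFR,KT) at d=45/2; branch lengths CFR→13/4, KT→23/4; new cluster CFKRT
  updated: d(CFKRT,EW)=273/10
step 6: merge (CFKRT,EW) at d=273/10; branch lengths CFKRT→12/5, EW→233/20; new cluster CEFKRTW
final tree: ((((C:3,R:3):5,F:8):13/4,(K:11/2,T:11/2):23/4):12/5,(E:2,W:2):233/20)
total length: 1141/20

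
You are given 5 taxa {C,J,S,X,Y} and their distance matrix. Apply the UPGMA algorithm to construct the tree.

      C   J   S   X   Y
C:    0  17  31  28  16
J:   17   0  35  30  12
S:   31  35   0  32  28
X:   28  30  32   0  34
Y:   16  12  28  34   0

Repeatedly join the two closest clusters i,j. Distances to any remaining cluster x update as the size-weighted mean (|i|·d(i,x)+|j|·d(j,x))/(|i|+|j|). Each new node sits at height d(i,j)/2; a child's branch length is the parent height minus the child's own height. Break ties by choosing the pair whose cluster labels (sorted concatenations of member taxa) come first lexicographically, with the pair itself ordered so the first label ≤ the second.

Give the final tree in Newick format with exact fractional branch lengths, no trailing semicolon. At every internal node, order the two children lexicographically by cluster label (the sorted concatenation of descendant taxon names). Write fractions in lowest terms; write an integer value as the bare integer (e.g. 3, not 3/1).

(((C:33/4,(J:6,Y:6):9/4):85/12,X:46/3):5/12,S:63/4)

1. join J+Y (d=12) ⇒ JY; edges |J|=6, |Y|=6
  updated: d(C,JY)=33/2, d(JY,S)=63/2, d(JY,X)=32
2. join C+JY (d=33/2) ⇒ CJY; edges |C|=33/4, |JY|=9/4
  updated: d(CJY,S)=94/3, d(CJY,X)=92/3
3. join CJY+X (d=92/3) ⇒ CJXY; edges |CJY|=85/12, |X|=46/3
  updated: d(CJXY,S)=63/2
4. join CJXY+S (d=63/2) ⇒ CJSXY; edges |CJXY|=5/12, |S|=63/4
final tree: (((C:33/4,(J:6,Y:6):9/4):85/12,X:46/3):5/12,S:63/4)
total length: 733/12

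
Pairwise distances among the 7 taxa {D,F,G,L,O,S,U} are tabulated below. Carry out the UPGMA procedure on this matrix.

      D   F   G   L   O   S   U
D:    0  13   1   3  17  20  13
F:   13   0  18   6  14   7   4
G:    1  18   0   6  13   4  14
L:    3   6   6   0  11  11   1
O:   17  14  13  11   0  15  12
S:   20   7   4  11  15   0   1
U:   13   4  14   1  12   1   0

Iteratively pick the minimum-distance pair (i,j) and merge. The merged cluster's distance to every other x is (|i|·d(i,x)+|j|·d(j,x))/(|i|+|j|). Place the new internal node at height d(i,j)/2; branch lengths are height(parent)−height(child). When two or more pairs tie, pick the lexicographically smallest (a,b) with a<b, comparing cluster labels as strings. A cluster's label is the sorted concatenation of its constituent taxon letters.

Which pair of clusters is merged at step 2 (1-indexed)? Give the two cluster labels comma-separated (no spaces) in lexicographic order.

L,U

step 1: merge (D,G) at d=1; branch lengths D→1/2, G→1/2; new cluster DG
  updated: d(DG,F)=31/2, d(DG,L)=9/2, d(DG,O)=15, d(DG,S)=12, d(DG,U)=27/2
step 2: merge (L,U) at d=1; branch lengths L→1/2, U→1/2; new cluster LU
  updated: d(DG,LU)=9, d(F,LU)=5, d(LU,O)=23/2, d(LU,S)=6
step 3: merge (F,LU) at d=5; branch lengths F→5/2, LU→2; new cluster FLU
  updated: d(DG,FLU)=67/6, d(FLU,O)=37/3, d(FLU,S)=19/3
step 4: merge (FLU,S) at d=19/3; branch lengths FLU→2/3, S→19/6; new cluster FLSU
  updated: d(DG,FLSU)=91/8, d(FLSU,O)=13
step 5: merge (DG,FLSU) at d=91/8; branch lengths DG→83/16, FLSU→121/48; new cluster DFGLSU
  updated: d(DFGLSU,O)=41/3
step 6: merge (DFGLSU,O) at d=41/3; branch lengths DFGLSU→55/48, O→41/6; new cluster DFGLOSU
final tree: (((D:1/2,G:1/2):83/16,((F:5/2,(L:1/2,U:1/2):2):2/3,S:19/6):121/48):55/48,O:41/6)
total length: 1249/48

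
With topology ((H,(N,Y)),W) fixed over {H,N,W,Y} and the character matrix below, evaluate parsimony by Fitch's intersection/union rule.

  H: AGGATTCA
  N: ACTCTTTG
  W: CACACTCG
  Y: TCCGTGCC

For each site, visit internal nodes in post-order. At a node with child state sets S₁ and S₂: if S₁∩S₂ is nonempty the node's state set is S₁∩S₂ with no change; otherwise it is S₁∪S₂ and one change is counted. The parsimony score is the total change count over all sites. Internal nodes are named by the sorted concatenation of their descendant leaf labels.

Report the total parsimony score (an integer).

13

[col 0] NY: children N:{A}, Y:{T} ∪→ {A,T}; cost 1
[col 0] HNY: children H:{A}, NY:{A,T} ∩→ {A}; cost 0
[col 0] HNWY: children HNY:{A}, W:{C} ∪→ {A,C}; cost 1
[col 1] NY: children N:{C}, Y:{C} ∩→ {C}; cost 0
[col 1] HNY: children H:{G}, NY:{C} ∪→ {C,G}; cost 1
[col 1] HNWY: children HNY:{C,G}, W:{A} ∪→ {A,C,G}; cost 1
[col 2] NY: children N:{T}, Y:{C} ∪→ {C,T}; cost 1
[col 2] HNY: children H:{G}, NY:{C,T} ∪→ {C,G,T}; cost 1
[col 2] HNWY: children HNY:{C,G,T}, W:{C} ∩→ {C}; cost 0
[col 3] NY: children N:{C}, Y:{G} ∪→ {C,G}; cost 1
[col 3] HNY: children H:{A}, NY:{C,G} ∪→ {A,C,G}; cost 1
[col 3] HNWY: children HNY:{A,C,G}, W:{A} ∩→ {A}; cost 0
[col 4] NY: children N:{T}, Y:{T} ∩→ {T}; cost 0
[col 4] HNY: children H:{T}, NY:{T} ∩→ {T}; cost 0
[col 4] HNWY: children HNY:{T}, W:{C} ∪→ {C,T}; cost 1
[col 5] NY: children N:{T}, Y:{G} ∪→ {G,T}; cost 1
[col 5] HNY: children H:{T}, NY:{G,T} ∩→ {T}; cost 0
[col 5] HNWY: children HNY:{T}, W:{T} ∩→ {T}; cost 0
[col 6] NY: children N:{T}, Y:{C} ∪→ {C,T}; cost 1
[col 6] HNY: children H:{C}, NY:{C,T} ∩→ {C}; cost 0
[col 6] HNWY: children HNY:{C}, W:{C} ∩→ {C}; cost 0
[col 7] NY: children N:{G}, Y:{C} ∪→ {C,G}; cost 1
[col 7] HNY: children H:{A}, NY:{C,G} ∪→ {A,C,G}; cost 1
[col 7] HNWY: children HNY:{A,C,G}, W:{G} ∩→ {G}; cost 0
per-site changes: [2, 2, 2, 2, 1, 1, 1, 2]; total = 13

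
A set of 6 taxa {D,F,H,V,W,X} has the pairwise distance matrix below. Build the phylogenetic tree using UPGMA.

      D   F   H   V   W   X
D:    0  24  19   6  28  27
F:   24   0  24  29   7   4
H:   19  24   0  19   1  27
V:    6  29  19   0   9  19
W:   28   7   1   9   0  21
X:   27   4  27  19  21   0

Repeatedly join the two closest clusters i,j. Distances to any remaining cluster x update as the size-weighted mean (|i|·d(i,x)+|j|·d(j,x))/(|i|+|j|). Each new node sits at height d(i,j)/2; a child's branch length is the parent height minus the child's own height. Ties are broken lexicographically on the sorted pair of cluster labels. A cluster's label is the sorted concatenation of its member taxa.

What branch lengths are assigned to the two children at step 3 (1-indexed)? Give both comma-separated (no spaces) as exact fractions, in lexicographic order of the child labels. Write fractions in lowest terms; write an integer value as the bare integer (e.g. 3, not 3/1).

step 1: merge (H,W) at d=1; branch lengths H→1/2, W→1/2; new cluster HW
  updated: d(D,HW)=47/2, d(F,HW)=31/2, d(HW,V)=14, d(HW,X)=24
step 2: merge (F,X) at d=4; branch lengths F→2, X→2; new cluster FX
  updated: d(D,FX)=51/2, d(FX,HW)=79/4, d(FX,V)=24
step 3: merge (D,V) at d=6; branch lengths D→3, V→3; new cluster DV
  updated: d(DV,FX)=99/4, d(DV,HW)=75/4
step 4: merge (DV,HW) at d=75/4; branch lengths DV→51/8, HW→71/8; new cluster DHVW
  updated: d(DHVW,FX)=89/4
step 5: merge (DHVW,FX) at d=89/4; branch lengths DHVW→7/4, FX→73/8; new cluster DFHVWX
final tree: (((D:3,V:3):51/8,(H:1/2,W:1/2):71/8):7/4,(F:2,X:2):73/8)
total length: 297/8

3,3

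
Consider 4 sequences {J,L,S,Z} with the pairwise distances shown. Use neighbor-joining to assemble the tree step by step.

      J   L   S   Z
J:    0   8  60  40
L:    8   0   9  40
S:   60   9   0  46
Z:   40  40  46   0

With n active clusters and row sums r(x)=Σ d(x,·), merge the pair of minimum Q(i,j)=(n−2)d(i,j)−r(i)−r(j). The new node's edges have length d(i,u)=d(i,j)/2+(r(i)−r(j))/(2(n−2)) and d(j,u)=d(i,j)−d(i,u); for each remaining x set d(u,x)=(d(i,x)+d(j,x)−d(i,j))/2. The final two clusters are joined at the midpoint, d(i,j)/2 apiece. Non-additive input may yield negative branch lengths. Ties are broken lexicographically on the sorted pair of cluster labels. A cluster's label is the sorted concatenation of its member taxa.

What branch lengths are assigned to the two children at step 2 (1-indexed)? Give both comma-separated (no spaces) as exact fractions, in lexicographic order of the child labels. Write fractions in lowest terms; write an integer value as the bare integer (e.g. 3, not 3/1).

14,-10

step 1: merge (J,Z) at d=40, Q=-154; branch lengths J→31/2, Z→49/2; new cluster JZ
  updated: d(JZ,L)=4, d(JZ,S)=33
step 2: merge (JZ,L) at d=4, Q=-46; branch lengths JZ→14, L→-10; new cluster JLZ
  updated: d(JLZ,S)=19
step 3: merge (JLZ,S) at d=19; branch lengths JLZ→19/2, S→19/2; new cluster JLSZ
final tree: (((J:31/2,Z:49/2):14,L:-10):19/2,S:19/2)
total length: 63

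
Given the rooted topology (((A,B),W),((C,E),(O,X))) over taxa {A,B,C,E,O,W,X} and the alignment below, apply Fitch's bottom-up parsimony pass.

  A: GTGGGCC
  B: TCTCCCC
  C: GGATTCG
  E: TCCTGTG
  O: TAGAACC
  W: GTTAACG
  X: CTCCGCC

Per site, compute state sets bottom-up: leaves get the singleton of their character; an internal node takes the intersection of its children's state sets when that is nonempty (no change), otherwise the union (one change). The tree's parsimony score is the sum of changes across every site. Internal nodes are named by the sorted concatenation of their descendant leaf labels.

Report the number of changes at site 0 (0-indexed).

[col 0] AB: children A:{G}, B:{T} ∪→ {G,T}; cost 1
[col 0] ABW: children AB:{G,T}, W:{G} ∩→ {G}; cost 0
[col 0] CE: children C:{G}, E:{T} ∪→ {G,T}; cost 1
[col 0] OX: children O:{T}, X:{C} ∪→ {C,T}; cost 1
[col 0] CEOX: children CE:{G,T}, OX:{C,T} ∩→ {T}; cost 0
[col 0] ABCEOWX: children ABW:{G}, CEOX:{T} ∪→ {G,T}; cost 1
[col 1] AB: children A:{T}, B:{C} ∪→ {C,T}; cost 1
[col 1] ABW: children AB:{C,T}, W:{T} ∩→ {T}; cost 0
[col 1] CE: children C:{G}, E:{C} ∪→ {C,G}; cost 1
[col 1] OX: children O:{A}, X:{T} ∪→ {A,T}; cost 1
[col 1] CEOX: children CE:{C,G}, OX:{A,T} ∪→ {A,C,G,T}; cost 1
[col 1] ABCEOWX: children ABW:{T}, CEOX:{A,C,G,T} ∩→ {T}; cost 0
[col 2] AB: children A:{G}, B:{T} ∪→ {G,T}; cost 1
[col 2] ABW: children AB:{G,T}, W:{T} ∩→ {T}; cost 0
[col 2] CE: children C:{A}, E:{C} ∪→ {A,C}; cost 1
[col 2] OX: children O:{G}, X:{C} ∪→ {C,G}; cost 1
[col 2] CEOX: children CE:{A,C}, OX:{C,G} ∩→ {C}; cost 0
[col 2] ABCEOWX: children ABW:{T}, CEOX:{C} ∪→ {C,T}; cost 1
[col 3] AB: children A:{G}, B:{C} ∪→ {C,G}; cost 1
[col 3] ABW: children AB:{C,G}, W:{A} ∪→ {A,C,G}; cost 1
[col 3] CE: children C:{T}, E:{T} ∩→ {T}; cost 0
[col 3] OX: children O:{A}, X:{C} ∪→ {A,C}; cost 1
[col 3] CEOX: children CE:{T}, OX:{A,C} ∪→ {A,C,T}; cost 1
[col 3] ABCEOWX: children ABW:{A,C,G}, CEOX:{A,C,T} ∩→ {A,C}; cost 0
[col 4] AB: children A:{G}, B:{C} ∪→ {C,G}; cost 1
[col 4] ABW: children AB:{C,G}, W:{A} ∪→ {A,C,G}; cost 1
[col 4] CE: children C:{T}, E:{G} ∪→ {G,T}; cost 1
[col 4] OX: children O:{A}, X:{G} ∪→ {A,G}; cost 1
[col 4] CEOX: children CE:{G,T}, OX:{A,G} ∩→ {G}; cost 0
[col 4] ABCEOWX: children ABW:{A,C,G}, CEOX:{G} ∩→ {G}; cost 0
[col 5] AB: children A:{C}, B:{C} ∩→ {C}; cost 0
[col 5] ABW: children AB:{C}, W:{C} ∩→ {C}; cost 0
[col 5] CE: children C:{C}, E:{T} ∪→ {C,T}; cost 1
[col 5] OX: children O:{C}, X:{C} ∩→ {C}; cost 0
[col 5] CEOX: children CE:{C,T}, OX:{C} ∩→ {C}; cost 0
[col 5] ABCEOWX: children ABW:{C}, CEOX:{C} ∩→ {C}; cost 0
[col 6] AB: children A:{C}, B:{C} ∩→ {C}; cost 0
[col 6] ABW: children AB:{C}, W:{G} ∪→ {C,G}; cost 1
[col 6] CE: children C:{G}, E:{G} ∩→ {G}; cost 0
[col 6] OX: children O:{C}, X:{C} ∩→ {C}; cost 0
[col 6] CEOX: children CE:{G}, OX:{C} ∪→ {C,G}; cost 1
[col 6] ABCEOWX: children ABW:{C,G}, CEOX:{C,G} ∩→ {C,G}; cost 0
per-site changes: [4, 4, 4, 4, 4, 1, 2]; total = 23

4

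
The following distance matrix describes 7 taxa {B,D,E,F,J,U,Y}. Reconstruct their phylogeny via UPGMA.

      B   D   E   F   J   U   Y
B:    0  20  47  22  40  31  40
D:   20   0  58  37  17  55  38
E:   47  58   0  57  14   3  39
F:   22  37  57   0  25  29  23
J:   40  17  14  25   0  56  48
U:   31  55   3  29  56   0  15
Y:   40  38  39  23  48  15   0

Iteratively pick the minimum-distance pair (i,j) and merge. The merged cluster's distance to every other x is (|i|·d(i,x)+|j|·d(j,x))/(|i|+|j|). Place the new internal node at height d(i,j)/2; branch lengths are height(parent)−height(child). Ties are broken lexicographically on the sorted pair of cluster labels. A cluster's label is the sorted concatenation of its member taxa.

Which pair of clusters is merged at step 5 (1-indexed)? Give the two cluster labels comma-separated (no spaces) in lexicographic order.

BF,DJ

iteration 1: select E,U (d=3); attach at lengths (3/2, 3/2); label the merged cluster EU
  updated: d(B,EU)=39, d(D,EU)=113/2, d(EU,F)=43, d(EU,J)=35, d(EU,Y)=27
iteration 2: select D,J (d=17); attach at lengths (17/2, 17/2); label the merged cluster DJ
  updated: d(B,DJ)=30, d(DJ,EU)=183/4, d(DJ,F)=31, d(DJ,Y)=43
iteration 3: select B,F (d=22); attach at lengths (11, 11); label the merged cluster BF
  updated: d(BF,DJ)=61/2, d(BF,EU)=41, d(BF,Y)=63/2
iteration 4: select EU,Y (d=27); attach at lengths (12, 27/2); label the merged cluster EUY
  updated: d(BF,EUY)=227/6, d(DJ,EUY)=269/6
iteration 5: select BF,DJ (d=61/2); attach at lengths (17/4, 27/4); label the merged cluster BDFJ
  updated: d(BDFJ,EUY)=124/3
iteration 6: select BDFJ,EUY (d=124/3); attach at lengths (65/12, 43/6); label the merged cluster BDEFJUY
final tree: (((B:11,F:11):17/4,(D:17/2,J:17/2):27/4):65/12,((E:3/2,U:3/2):12,Y:27/2):43/6)
total length: 1093/12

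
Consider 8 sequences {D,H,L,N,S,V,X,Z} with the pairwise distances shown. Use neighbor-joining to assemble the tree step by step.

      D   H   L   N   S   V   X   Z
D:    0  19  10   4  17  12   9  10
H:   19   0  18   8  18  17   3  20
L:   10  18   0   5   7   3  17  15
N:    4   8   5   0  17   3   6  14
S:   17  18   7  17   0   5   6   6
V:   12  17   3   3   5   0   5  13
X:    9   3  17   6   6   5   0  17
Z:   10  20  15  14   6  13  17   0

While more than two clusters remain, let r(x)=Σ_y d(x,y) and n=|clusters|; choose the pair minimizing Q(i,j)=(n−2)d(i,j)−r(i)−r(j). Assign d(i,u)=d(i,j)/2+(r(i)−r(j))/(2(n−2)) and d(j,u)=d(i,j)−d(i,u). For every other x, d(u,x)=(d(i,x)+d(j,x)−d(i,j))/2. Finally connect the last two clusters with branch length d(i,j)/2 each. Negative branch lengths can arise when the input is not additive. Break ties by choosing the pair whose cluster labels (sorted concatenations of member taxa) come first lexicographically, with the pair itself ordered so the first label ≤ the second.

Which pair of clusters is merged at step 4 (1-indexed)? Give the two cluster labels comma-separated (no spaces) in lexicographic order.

1. join H+X (d=3, Q=-148) ⇒ HX; edges |H|=29/6, |X|=-11/6
  updated: d(D,HX)=25/2, d(HX,L)=16, d(HX,N)=11/2, d(HX,S)=21/2, d(HX,V)=19/2, d(HX,Z)=17
2. join S+Z (d=6, Q=-215/2) ⇒ SZ; edges |S|=7/4, |Z|=17/4
  updated: d(D,SZ)=21/2, d(HX,SZ)=43/4, d(L,SZ)=8, d(N,SZ)=25/2, d(SZ,V)=6
3. join L+V (d=3, Q=-127/2) ⇒ LV; edges |L|=41/16, |V|=7/16
  updated: d(D,LV)=19/2, d(HX,LV)=45/4, d(LV,N)=5/2, d(LV,SZ)=11/2
4. join LV+SZ (d=11/2, Q=-103/2) ⇒ LSVZ; edges |LV|=1, |SZ|=9/2
  updated: d(D,LSVZ)=29/4, d(HX,LSVZ)=33/4, d(LSVZ,N)=19/4
5. join D+N (d=4, Q=-30) ⇒ DN; edges |D|=35/8, |N|=-3/8
  updated: d(DN,HX)=7, d(DN,LSVZ)=4
6. join DN+HX (d=7, Q=-77/4) ⇒ DHNX; edges |DN|=11/8, |HX|=45/8
  updated: d(DHNX,LSVZ)=21/8
7. join DHNX+LSVZ (d=21/8) ⇒ DHLNSVXZ; edges |DHNX|=21/16, |LSVZ|=21/16
final tree: (((D:35/8,N:-3/8):11/8,(H:29/6,X:-11/6):45/8):21/16,((L:41/16,V:7/16):1,(S:7/4,Z:17/4):9/2):21/16)
total length: 249/8

LV,SZ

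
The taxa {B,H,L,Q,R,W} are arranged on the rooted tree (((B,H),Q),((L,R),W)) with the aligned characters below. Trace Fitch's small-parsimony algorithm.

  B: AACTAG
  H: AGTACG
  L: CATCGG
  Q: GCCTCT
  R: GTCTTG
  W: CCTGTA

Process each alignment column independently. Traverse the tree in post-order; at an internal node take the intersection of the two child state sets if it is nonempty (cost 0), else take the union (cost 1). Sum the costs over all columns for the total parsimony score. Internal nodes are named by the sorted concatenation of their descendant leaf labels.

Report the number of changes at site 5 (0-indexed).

2

[col 0] BH: children B:{A}, H:{A} ∩→ {A}; cost 0
[col 0] BHQ: children BH:{A}, Q:{G} ∪→ {A,G}; cost 1
[col 0] LR: children L:{C}, R:{G} ∪→ {C,G}; cost 1
[col 0] LRW: children LR:{C,G}, W:{C} ∩→ {C}; cost 0
[col 0] BHLQRW: children BHQ:{A,G}, LRW:{C} ∪→ {A,C,G}; cost 1
[col 1] BH: children B:{A}, H:{G} ∪→ {A,G}; cost 1
[col 1] BHQ: children BH:{A,G}, Q:{C} ∪→ {A,C,G}; cost 1
[col 1] LR: children L:{A}, R:{T} ∪→ {A,T}; cost 1
[col 1] LRW: children LR:{A,T}, W:{C} ∪→ {A,C,T}; cost 1
[col 1] BHLQRW: children BHQ:{A,C,G}, LRW:{A,C,T} ∩→ {A,C}; cost 0
[col 2] BH: children B:{C}, H:{T} ∪→ {C,T}; cost 1
[col 2] BHQ: children BH:{C,T}, Q:{C} ∩→ {C}; cost 0
[col 2] LR: children L:{T}, R:{C} ∪→ {C,T}; cost 1
[col 2] LRW: children LR:{C,T}, W:{T} ∩→ {T}; cost 0
[col 2] BHLQRW: children BHQ:{C}, LRW:{T} ∪→ {C,T}; cost 1
[col 3] BH: children B:{T}, H:{A} ∪→ {A,T}; cost 1
[col 3] BHQ: children BH:{A,T}, Q:{T} ∩→ {T}; cost 0
[col 3] LR: children L:{C}, R:{T} ∪→ {C,T}; cost 1
[col 3] LRW: children LR:{C,T}, W:{G} ∪→ {C,G,T}; cost 1
[col 3] BHLQRW: children BHQ:{T}, LRW:{C,G,T} ∩→ {T}; cost 0
[col 4] BH: children B:{A}, H:{C} ∪→ {A,C}; cost 1
[col 4] BHQ: children BH:{A,C}, Q:{C} ∩→ {C}; cost 0
[col 4] LR: children L:{G}, R:{T} ∪→ {G,T}; cost 1
[col 4] LRW: children LR:{G,T}, W:{T} ∩→ {T}; cost 0
[col 4] BHLQRW: children BHQ:{C}, LRW:{T} ∪→ {C,T}; cost 1
[col 5] BH: children B:{G}, H:{G} ∩→ {G}; cost 0
[col 5] BHQ: children BH:{G}, Q:{T} ∪→ {G,T}; cost 1
[col 5] LR: children L:{G}, R:{G} ∩→ {G}; cost 0
[col 5] LRW: children LR:{G}, W:{A} ∪→ {A,G}; cost 1
[col 5] BHLQRW: children BHQ:{G,T}, LRW:{A,G} ∩→ {G}; cost 0
per-site changes: [3, 4, 3, 3, 3, 2]; total = 18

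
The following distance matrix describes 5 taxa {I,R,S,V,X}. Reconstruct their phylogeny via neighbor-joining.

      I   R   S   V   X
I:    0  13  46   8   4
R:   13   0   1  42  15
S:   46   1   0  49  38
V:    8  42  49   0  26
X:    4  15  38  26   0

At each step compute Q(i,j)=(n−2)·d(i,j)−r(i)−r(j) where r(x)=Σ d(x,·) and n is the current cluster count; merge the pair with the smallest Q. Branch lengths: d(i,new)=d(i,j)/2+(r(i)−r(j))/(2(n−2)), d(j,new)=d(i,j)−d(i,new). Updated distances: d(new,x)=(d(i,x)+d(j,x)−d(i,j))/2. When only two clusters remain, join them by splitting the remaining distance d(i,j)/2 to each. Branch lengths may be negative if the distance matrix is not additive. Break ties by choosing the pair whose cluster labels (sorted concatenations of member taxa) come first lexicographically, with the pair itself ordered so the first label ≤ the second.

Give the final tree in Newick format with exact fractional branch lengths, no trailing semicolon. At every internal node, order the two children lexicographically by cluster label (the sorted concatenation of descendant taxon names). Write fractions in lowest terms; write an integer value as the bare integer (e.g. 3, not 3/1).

(((I:-11/2,V:27/2):9,(R:-10,S:11):24):1,X:1)

step 1: merge (R,S) at d=1, Q=-202; branch lengths R→-10, S→11; new cluster RS
  updated: d(I,RS)=29, d(RS,V)=45, d(RS,X)=26
step 2: merge (I,V) at d=8, Q=-104; branch lengths I→-11/2, V→27/2; new cluster IV
  updated: d(IV,RS)=33, d(IV,X)=11
step 3: merge (IV,RS) at d=33, Q=-70; branch lengths IV→9, RS→24; new cluster IRSV
  updated: d(IRSV,X)=2
step 4: merge (IRSV,X) at d=2; branch lengths IRSV→1, X→1; new cluster IRSVX
final tree: (((I:-11/2,V:27/2):9,(R:-10,S:11):24):1,X:1)
total length: 44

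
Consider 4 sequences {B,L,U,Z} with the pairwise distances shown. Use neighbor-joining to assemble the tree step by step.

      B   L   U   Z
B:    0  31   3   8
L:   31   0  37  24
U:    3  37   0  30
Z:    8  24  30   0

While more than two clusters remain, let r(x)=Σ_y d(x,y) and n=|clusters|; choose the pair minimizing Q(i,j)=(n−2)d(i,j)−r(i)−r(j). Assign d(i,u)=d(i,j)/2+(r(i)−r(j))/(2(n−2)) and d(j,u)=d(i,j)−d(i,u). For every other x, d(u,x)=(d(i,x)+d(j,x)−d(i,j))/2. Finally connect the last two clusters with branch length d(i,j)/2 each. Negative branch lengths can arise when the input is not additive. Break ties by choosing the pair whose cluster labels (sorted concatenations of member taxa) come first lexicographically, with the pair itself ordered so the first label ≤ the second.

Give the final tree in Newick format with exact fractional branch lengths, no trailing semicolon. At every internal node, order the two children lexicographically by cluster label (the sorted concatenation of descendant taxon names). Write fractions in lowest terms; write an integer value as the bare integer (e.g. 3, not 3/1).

(((B:-11/2,U:17/2):13,L:39/2):9/4,Z:9/4)

iteration 1: select B,U (d=3, Q=-106); attach at lengths (-11/2, 17/2); label the merged cluster BU
  updated: d(BU,L)=65/2, d(BU,Z)=35/2
iteration 2: select BU,L (d=65/2, Q=-74); attach at lengths (13, 39/2); label the merged cluster BLU
  updated: d(BLU,Z)=9/2
iteration 3: select BLU,Z (d=9/2); attach at lengths (9/4, 9/4); label the merged cluster BLUZ
final tree: (((B:-11/2,U:17/2):13,L:39/2):9/4,Z:9/4)
total length: 40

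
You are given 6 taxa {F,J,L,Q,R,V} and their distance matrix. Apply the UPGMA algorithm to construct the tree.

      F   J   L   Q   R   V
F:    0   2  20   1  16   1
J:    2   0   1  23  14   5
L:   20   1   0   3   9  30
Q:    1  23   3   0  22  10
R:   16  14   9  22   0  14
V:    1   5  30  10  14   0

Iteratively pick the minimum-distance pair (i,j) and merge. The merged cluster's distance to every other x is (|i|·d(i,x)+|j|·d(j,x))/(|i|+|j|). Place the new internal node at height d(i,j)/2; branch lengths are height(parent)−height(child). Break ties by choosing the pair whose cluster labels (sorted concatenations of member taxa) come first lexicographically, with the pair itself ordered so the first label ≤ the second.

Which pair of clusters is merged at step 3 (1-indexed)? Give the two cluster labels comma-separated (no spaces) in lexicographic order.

FQ,V

iteration 1: select F,Q (d=1); attach at lengths (1/2, 1/2); label the merged cluster FQ
  updated: d(FQ,J)=25/2, d(FQ,L)=23/2, d(FQ,R)=19, d(FQ,V)=11/2
iteration 2: select J,L (d=1); attach at lengths (1/2, 1/2); label the merged cluster JL
  updated: d(FQ,JL)=12, d(JL,R)=23/2, d(JL,V)=35/2
iteration 3: select FQ,V (d=11/2); attach at lengths (9/4, 11/4); label the merged cluster FQV
  updated: d(FQV,JL)=83/6, d(FQV,R)=52/3
iteration 4: select JL,R (d=23/2); attach at lengths (21/4, 23/4); label the merged cluster JLR
  updated: d(FQV,JLR)=15
iteration 5: select FQV,JLR (d=15); attach at lengths (19/4, 7/4); label the merged cluster FJLQRV
final tree: (((F:1/2,Q:1/2):9/4,V:11/4):19/4,((J:1/2,L:1/2):21/4,R:23/4):7/4)
total length: 49/2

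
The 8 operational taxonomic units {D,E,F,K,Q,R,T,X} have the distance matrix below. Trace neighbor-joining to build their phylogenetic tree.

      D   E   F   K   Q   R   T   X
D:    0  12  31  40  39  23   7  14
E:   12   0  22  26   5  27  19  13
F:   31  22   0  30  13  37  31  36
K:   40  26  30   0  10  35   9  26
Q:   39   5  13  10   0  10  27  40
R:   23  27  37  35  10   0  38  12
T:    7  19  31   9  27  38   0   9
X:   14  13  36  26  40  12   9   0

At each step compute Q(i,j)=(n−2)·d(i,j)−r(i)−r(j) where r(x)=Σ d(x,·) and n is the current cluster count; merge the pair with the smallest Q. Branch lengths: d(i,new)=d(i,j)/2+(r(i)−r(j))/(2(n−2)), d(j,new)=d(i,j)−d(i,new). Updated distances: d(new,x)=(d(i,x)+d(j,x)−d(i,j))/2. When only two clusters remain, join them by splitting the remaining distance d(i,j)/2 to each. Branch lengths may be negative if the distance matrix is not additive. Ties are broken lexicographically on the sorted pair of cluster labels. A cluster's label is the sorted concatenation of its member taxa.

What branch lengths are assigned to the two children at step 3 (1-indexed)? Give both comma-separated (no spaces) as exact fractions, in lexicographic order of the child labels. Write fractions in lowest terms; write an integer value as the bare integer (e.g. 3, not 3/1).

step 1: merge (F,Q) at d=13, Q=-266; branch lengths F→67/6, Q→11/6; new cluster FQ
  updated: d(D,FQ)=57/2, d(E,FQ)=7, d(FQ,K)=27/2, d(FQ,R)=17, d(FQ,T)=45/2, d(FQ,X)=63/2
step 2: merge (K,T) at d=9, Q=-209; branch lengths K→9, T→0; new cluster KT
  updated: d(D,KT)=19, d(E,KT)=18, d(FQ,KT)=27/2, d(KT,R)=32, d(KT,X)=13
step 3: merge (E,FQ) at d=7, Q=-293/2; branch lengths E→15/16, FQ→97/16; new cluster EFQ
  updated: d(D,EFQ)=67/4, d(EFQ,KT)=49/4, d(EFQ,R)=37/2, d(EFQ,X)=75/4
step 4: merge (R,X) at d=12, Q=-429/4; branch lengths R→85/8, X→11/8; new cluster RX
  updated: d(D,RX)=25/2, d(EFQ,RX)=101/8, d(KT,RX)=33/2
step 5: merge (D,RX) at d=25/2, Q=-519/8; branch lengths D→253/32, RX→147/32; new cluster DRX
  updated: d(DRX,EFQ)=135/16, d(DRX,KT)=23/2
step 6: merge (DRX,EFQ) at d=135/16, Q=-515/16; branch lengths DRX→123/32, EFQ→147/32; new cluster DEFQRX
  updated: d(DEFQRX,KT)=245/32
step 7: merge (DEFQRX,KT) at d=245/32; branch lengths DEFQRX→245/64, KT→245/64; new cluster DEFKQRTX
final tree: (((D:253/32,(R:85/8,X:11/8):147/32):123/32,(E:15/16,(F:67/6,Q:11/6):97/16):147/32):245/64,(K:9,T:0):245/64)
total length: 2227/32

15/16,97/16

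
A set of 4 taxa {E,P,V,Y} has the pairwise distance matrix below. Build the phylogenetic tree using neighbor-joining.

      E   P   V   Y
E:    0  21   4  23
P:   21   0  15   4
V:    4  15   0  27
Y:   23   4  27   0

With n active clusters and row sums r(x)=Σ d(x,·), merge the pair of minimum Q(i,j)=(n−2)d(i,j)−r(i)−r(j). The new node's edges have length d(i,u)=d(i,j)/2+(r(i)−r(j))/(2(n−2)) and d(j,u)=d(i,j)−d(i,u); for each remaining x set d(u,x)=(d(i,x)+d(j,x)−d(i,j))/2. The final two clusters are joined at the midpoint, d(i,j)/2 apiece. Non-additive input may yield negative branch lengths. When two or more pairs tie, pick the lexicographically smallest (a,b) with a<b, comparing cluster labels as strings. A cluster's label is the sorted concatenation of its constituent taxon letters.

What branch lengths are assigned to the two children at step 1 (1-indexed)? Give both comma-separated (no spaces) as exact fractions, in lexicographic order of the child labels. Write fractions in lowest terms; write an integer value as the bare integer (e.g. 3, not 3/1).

1. join E+V (d=4, Q=-86) ⇒ EV; edges |E|=5/2, |V|=3/2
  updated: d(EV,P)=16, d(EV,Y)=23
2. join EV+P (d=16, Q=-43) ⇒ EPV; edges |EV|=35/2, |P|=-3/2
  updated: d(EPV,Y)=11/2
3. join EPV+Y (d=11/2) ⇒ EPVY; edges |EPV|=11/4, |Y|=11/4
final tree: (((E:5/2,V:3/2):35/2,P:-3/2):11/4,Y:11/4)
total length: 51/2

5/2,3/2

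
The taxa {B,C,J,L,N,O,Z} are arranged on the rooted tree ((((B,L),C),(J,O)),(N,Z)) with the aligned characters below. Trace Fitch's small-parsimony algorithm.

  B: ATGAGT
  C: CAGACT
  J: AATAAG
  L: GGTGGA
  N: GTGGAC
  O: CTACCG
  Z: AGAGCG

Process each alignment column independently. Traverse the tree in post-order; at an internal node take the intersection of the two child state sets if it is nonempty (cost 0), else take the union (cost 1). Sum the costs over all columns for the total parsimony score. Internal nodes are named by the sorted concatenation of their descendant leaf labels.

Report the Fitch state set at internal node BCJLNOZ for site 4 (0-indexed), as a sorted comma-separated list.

C

[col 0] BL: children B:{A}, L:{G} ∪→ {A,G}; cost 1
[col 0] BCL: children BL:{A,G}, C:{C} ∪→ {A,C,G}; cost 1
[col 0] JO: children J:{A}, O:{C} ∪→ {A,C}; cost 1
[col 0] BCJLO: children BCL:{A,C,G}, JO:{A,C} ∩→ {A,C}; cost 0
[col 0] NZ: children N:{G}, Z:{A} ∪→ {A,G}; cost 1
[col 0] BCJLNOZ: children BCJLO:{A,C}, NZ:{A,G} ∩→ {A}; cost 0
[col 1] BL: children B:{T}, L:{G} ∪→ {G,T}; cost 1
[col 1] BCL: children BL:{G,T}, C:{A} ∪→ {A,G,T}; cost 1
[col 1] JO: children J:{A}, O:{T} ∪→ {A,T}; cost 1
[col 1] BCJLO: children BCL:{A,G,T}, JO:{A,T} ∩→ {A,T}; cost 0
[col 1] NZ: children N:{T}, Z:{G} ∪→ {G,T}; cost 1
[col 1] BCJLNOZ: children BCJLO:{A,T}, NZ:{G,T} ∩→ {T}; cost 0
[col 2] BL: children B:{G}, L:{T} ∪→ {G,T}; cost 1
[col 2] BCL: children BL:{G,T}, C:{G} ∩→ {G}; cost 0
[col 2] JO: children J:{T}, O:{A} ∪→ {A,T}; cost 1
[col 2] BCJLO: children BCL:{G}, JO:{A,T} ∪→ {A,G,T}; cost 1
[col 2] NZ: children N:{G}, Z:{A} ∪→ {A,G}; cost 1
[col 2] BCJLNOZ: children BCJLO:{A,G,T}, NZ:{A,G} ∩→ {A,G}; cost 0
[col 3] BL: children B:{A}, L:{G} ∪→ {A,G}; cost 1
[col 3] BCL: children BL:{A,G}, C:{A} ∩→ {A}; cost 0
[col 3] JO: children J:{A}, O:{C} ∪→ {A,C}; cost 1
[col 3] BCJLO: children BCL:{A}, JO:{A,C} ∩→ {A}; cost 0
[col 3] NZ: children N:{G}, Z:{G} ∩→ {G}; cost 0
[col 3] BCJLNOZ: children BCJLO:{A}, NZ:{G} ∪→ {A,G}; cost 1
[col 4] BL: children B:{G}, L:{G} ∩→ {G}; cost 0
[col 4] BCL: children BL:{G}, C:{C} ∪→ {C,G}; cost 1
[col 4] JO: children J:{A}, O:{C} ∪→ {A,C}; cost 1
[col 4] BCJLO: children BCL:{C,G}, JO:{A,C} ∩→ {C}; cost 0
[col 4] NZ: children N:{A}, Z:{C} ∪→ {A,C}; cost 1
[col 4] BCJLNOZ: children BCJLO:{C}, NZ:{A,C} ∩→ {C}; cost 0
[col 5] BL: children B:{T}, L:{A} ∪→ {A,T}; cost 1
[col 5] BCL: children BL:{A,T}, C:{T} ∩→ {T}; cost 0
[col 5] JO: children J:{G}, O:{G} ∩→ {G}; cost 0
[col 5] BCJLO: children BCL:{T}, JO:{G} ∪→ {G,T}; cost 1
[col 5] NZ: children N:{C}, Z:{G} ∪→ {C,G}; cost 1
[col 5] BCJLNOZ: children BCJLO:{G,T}, NZ:{C,G} ∩→ {G}; cost 0
per-site changes: [4, 4, 4, 3, 3, 3]; total = 21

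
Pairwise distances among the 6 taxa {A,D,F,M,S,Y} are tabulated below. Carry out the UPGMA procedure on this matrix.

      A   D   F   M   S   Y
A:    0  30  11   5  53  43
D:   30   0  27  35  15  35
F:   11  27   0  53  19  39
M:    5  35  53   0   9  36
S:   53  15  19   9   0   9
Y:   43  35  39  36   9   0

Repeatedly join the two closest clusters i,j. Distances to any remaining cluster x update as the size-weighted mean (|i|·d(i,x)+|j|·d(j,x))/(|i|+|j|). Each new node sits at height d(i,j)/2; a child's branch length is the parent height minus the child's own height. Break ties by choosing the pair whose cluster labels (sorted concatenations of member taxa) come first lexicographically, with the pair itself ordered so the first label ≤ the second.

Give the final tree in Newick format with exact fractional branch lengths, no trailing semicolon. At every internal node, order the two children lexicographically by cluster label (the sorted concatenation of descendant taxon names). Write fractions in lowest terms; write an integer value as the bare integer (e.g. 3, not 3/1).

step 1: merge (A,M) at d=5; branch lengths A→5/2, M→5/2; new cluster AM
  updated: d(AM,D)=65/2, d(AM,F)=32, d(AM,S)=31, d(AM,Y)=79/2
step 2: merge (S,Y) at d=9; branch lengths S→9/2, Y→9/2; new cluster SY
  updated: d(AM,SY)=141/4, d(D,SY)=25, d(F,SY)=29
step 3: merge (D,SY) at d=25; branch lengths D→25/2, SY→8; new cluster DSY
  updated: d(AM,DSY)=103/3, d(DSY,F)=85/3
step 4: merge (DSY,F) at d=85/3; branch lengths DSY→5/3, F→85/6; new cluster DFSY
  updated: d(AM,DFSY)=135/4
step 5: merge (AM,DFSY) at d=135/4; branch lengths AM→115/8, DFSY→65/24; new cluster ADFMSY
final tree: ((A:5/2,M:5/2):115/8,((D:25/2,(S:9/2,Y:9/2):8):5/3,F:85/6):65/24)
total length: 809/12

((A:5/2,M:5/2):115/8,((D:25/2,(S:9/2,Y:9/2):8):5/3,F:85/6):65/24)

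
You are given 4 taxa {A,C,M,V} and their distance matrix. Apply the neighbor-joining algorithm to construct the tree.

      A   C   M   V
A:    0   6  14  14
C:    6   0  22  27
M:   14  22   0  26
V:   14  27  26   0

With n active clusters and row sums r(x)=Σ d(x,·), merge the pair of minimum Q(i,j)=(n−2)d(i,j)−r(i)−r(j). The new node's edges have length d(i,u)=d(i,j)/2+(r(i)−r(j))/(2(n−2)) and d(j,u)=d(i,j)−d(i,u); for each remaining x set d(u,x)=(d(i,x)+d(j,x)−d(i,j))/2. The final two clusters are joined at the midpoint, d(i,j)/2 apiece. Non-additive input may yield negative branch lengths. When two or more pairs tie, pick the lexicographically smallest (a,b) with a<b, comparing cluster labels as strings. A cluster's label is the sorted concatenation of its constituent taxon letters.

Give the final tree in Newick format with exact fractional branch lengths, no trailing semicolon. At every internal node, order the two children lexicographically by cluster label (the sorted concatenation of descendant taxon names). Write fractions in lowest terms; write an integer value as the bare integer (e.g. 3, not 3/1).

(((A:-9/4,C:33/4):13/4,M:47/4):57/8,V:57/8)

iteration 1: select A,C (d=6, Q=-77); attach at lengths (-9/4, 33/4); label the merged cluster AC
  updated: d(AC,M)=15, d(AC,V)=35/2
iteration 2: select AC,M (d=15, Q=-117/2); attach at lengths (13/4, 47/4); label the merged cluster ACM
  updated: d(ACM,V)=57/4
iteration 3: select ACM,V (d=57/4); attach at lengths (57/8, 57/8); label the merged cluster ACMV
final tree: (((A:-9/4,C:33/4):13/4,M:47/4):57/8,V:57/8)
total length: 141/4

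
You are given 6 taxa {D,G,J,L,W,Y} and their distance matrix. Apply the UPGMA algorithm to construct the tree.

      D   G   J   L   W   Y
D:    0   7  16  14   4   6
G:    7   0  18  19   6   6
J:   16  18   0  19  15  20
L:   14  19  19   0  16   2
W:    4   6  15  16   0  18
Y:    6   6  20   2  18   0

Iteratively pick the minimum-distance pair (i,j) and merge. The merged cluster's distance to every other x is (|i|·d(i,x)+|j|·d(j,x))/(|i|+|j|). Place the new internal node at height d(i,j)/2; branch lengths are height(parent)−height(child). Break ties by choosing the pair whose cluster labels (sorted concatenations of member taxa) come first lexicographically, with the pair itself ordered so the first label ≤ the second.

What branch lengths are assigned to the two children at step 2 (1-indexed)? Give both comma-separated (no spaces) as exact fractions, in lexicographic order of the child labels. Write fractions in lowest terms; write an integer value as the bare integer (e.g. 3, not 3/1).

2,2

iteration 1: select L,Y (d=2); attach at lengths (1, 1); label the merged cluster LY
  updated: d(D,LY)=10, d(G,LY)=25/2, d(J,LY)=39/2, d(LY,W)=17
iteration 2: select D,W (d=4); attach at lengths (2, 2); label the merged cluster DW
  updated: d(DW,G)=13/2, d(DW,J)=31/2, d(DW,LY)=27/2
iteration 3: select DW,G (d=13/2); attach at lengths (5/4, 13/4); label the merged cluster DGW
  updated: d(DGW,J)=49/3, d(DGW,LY)=79/6
iteration 4: select DGW,LY (d=79/6); attach at lengths (10/3, 67/12); label the merged cluster DGLWY
  updated: d(DGLWY,J)=88/5
iteration 5: select DGLWY,J (d=88/5); attach at lengths (133/60, 44/5); label the merged cluster DGJLWY
final tree: ((((D:2,W:2):5/4,G:13/4):10/3,(L:1,Y:1):67/12):133/60,J:44/5)
total length: 913/30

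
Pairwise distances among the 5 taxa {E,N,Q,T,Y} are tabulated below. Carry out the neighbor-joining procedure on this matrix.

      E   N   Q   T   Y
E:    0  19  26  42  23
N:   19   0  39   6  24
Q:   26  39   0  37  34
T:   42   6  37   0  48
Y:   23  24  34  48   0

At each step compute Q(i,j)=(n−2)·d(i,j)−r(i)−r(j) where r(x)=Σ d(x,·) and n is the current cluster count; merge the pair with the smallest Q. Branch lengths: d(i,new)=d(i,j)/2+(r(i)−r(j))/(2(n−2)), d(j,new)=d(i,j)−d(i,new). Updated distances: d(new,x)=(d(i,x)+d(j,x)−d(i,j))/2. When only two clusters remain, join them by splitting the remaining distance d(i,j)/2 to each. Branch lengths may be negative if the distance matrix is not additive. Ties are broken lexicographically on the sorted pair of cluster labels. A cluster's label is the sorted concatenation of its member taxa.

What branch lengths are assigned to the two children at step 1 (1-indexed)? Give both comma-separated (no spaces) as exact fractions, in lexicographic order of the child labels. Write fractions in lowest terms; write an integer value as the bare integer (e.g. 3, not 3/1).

iteration 1: select N,T (d=6, Q=-203); attach at lengths (-9/2, 21/2); label the merged cluster NT
  updated: d(E,NT)=55/2, d(NT,Q)=35, d(NT,Y)=33
iteration 2: select E,Y (d=23, Q=-241/2); attach at lengths (65/8, 119/8); label the merged cluster EY
  updated: d(EY,NT)=75/4, d(EY,Q)=37/2
iteration 3: select EY,NT (d=75/4, Q=-289/4); attach at lengths (9/8, 141/8); label the merged cluster ENTY
  updated: d(ENTY,Q)=139/8
iteration 4: select ENTY,Q (d=139/8); attach at lengths (139/16, 139/16); label the merged cluster ENQTY
final tree: (((E:65/8,Y:119/8):9/8,(N:-9/2,T:21/2):141/8):139/16,Q:139/16)
total length: 521/8

-9/2,21/2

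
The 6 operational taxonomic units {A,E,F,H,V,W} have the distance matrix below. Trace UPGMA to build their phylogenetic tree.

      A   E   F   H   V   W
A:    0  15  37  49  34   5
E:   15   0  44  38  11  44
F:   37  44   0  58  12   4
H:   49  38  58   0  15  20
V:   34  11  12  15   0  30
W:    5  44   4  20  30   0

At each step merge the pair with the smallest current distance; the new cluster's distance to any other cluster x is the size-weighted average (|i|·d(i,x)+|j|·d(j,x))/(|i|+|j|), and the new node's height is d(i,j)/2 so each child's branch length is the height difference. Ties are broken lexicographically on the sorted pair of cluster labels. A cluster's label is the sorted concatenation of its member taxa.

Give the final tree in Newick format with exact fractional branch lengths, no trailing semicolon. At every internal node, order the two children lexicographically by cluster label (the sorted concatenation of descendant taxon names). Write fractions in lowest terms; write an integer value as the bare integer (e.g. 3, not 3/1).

((A:21/2,(F:2,W:2):17/2):13/2,((E:11/2,V:11/2):31/4,H:53/4):15/4)

1. join F+W (d=4) ⇒ FW; edges |F|=2, |W|=2
  updated: d(A,FW)=21, d(E,FW)=44, d(FW,H)=39, d(FW,V)=21
2. join E+V (d=11) ⇒ EV; edges |E|=11/2, |V|=11/2
  updated: d(A,EV)=49/2, d(EV,FW)=65/2, d(EV,H)=53/2
3. join A+FW (d=21) ⇒ AFW; edges |A|=21/2, |FW|=17/2
  updated: d(AFW,EV)=179/6, d(AFW,H)=127/3
4. join EV+H (d=53/2) ⇒ EHV; edges |EV|=31/4, |H|=53/4
  updated: d(AFW,EHV)=34
5. join AFW+EHV (d=34) ⇒ AEFHVW; edges |AFW|=13/2, |EHV|=15/4
final tree: ((A:21/2,(F:2,W:2):17/2):13/2,((E:11/2,V:11/2):31/4,H:53/4):15/4)
total length: 261/4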